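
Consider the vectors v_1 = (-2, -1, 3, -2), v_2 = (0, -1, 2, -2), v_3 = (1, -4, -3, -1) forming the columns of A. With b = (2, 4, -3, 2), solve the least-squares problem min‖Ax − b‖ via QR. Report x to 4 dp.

q_1 = v_1/‖v_1‖ = (-2, -1, 3, -2)/4.2426 = (-0.4714, -0.2357, 0.7071, -0.4714).
r_{12} = q_1·v_2 = 2.5927.
u_2 = v_2 − 2.5927·q_1 = (1.2222, -0.3889, 0.1667, -0.7778).
‖u_2‖ = 1.5092, so q_2 = (0.8098, -0.2577, 0.1104, -0.5153).
r_{13} = q_1·v_3 = -1.1785; r_{23} = q_2·v_3 = 2.0246.
u_3 = v_3 + 1.1785·q_1 − 2.0246·q_2 = (-1.1951, -3.7561, -2.3902, -0.5122).
‖u_3‖ = 4.6381, so q_3 = (-0.2577, -0.8098, -0.5153, -0.1104).
Qᵀb = (-4.9497, -0.7730, -2.4295).
Back-substitute: x_3 = -2.4295/4.6381 = -0.5238.
x_2 = (-0.7730 − 2.0246·(-0.5238))/1.5092 = 0.1905.
x_1 = (-4.9497 − 2.5927·0.1905 + 1.1785·(-0.5238))/4.2426 = -1.4286.

x = (-1.4286, 0.1905, -0.5238)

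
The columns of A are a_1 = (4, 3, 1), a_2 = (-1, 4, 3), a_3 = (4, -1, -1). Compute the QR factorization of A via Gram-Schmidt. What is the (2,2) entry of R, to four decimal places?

r_{22} = 4.6202

a_1 = (4, 3, 1); ‖a_1‖ = 5.0990, so e_1 = (0.7845, 0.5883, 0.1961).
e_1·a_2 = 0.7845·(-1) + 0.5883·4 + 0.1961·3 = 2.1573.
u_2 = a_2 − 2.1573·e_1 = (-2.6923, 2.7308, 2.5769).
r_{22} = ‖u_2‖ = 4.6202.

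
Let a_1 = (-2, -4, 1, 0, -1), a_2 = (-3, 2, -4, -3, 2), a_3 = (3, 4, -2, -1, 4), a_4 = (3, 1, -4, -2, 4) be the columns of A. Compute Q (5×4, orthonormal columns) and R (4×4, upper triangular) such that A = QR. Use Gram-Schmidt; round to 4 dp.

e_1 = a_1/‖a_1‖ = (-2, -4, 1, 0, -1)/4.6904 = (-0.4264, -0.8528, 0.2132, 0.0000, -0.2132).
r_{12} = e_1·a_2 = -1.7056.
u_2 = a_2 + 1.7056·e_1 = (-3.7273, 0.5455, -3.6364, -3.0000, 1.6364).
‖u_2‖ = 6.2523, so e_2 = (-0.5961, 0.0872, -0.5816, -0.4798, 0.2617).
r_{13} = e_1·a_3 = -5.9696; r_{23} = e_2·a_3 = 1.2505.
u_3 = a_3 + 5.9696·e_1 − 1.2505·e_2 = (1.2000, -1.2000, 0.0000, -0.4000, 2.4000).
‖u_3‖ = 2.9665, so e_3 = (0.4045, -0.4045, 0.0000, -0.1348, 0.8090).
r_{14} = e_1·a_4 = -3.8376; r_{24} = e_2·a_4 = 2.6318; r_{34} = e_3·a_4 = 4.3149.
u_4 = a_4 + 3.8376·e_1 − 2.6318·e_2 − 4.3149·e_3 = (1.1871, -0.7569, -1.6512, -0.1554, -0.9979).
‖u_4‖ = 2.3934, so e_4 = (0.4960, -0.3162, -0.6899, -0.0649, -0.4169).

Q = [[-0.4264, -0.5961, 0.4045, 0.4960], [-0.8528, 0.0872, -0.4045, -0.3162], [0.2132, -0.5816, 0.0000, -0.6899], [0.0000, -0.4798, -0.1348, -0.0649], [-0.2132, 0.2617, 0.8090, -0.4169]], R = [[4.6904, -1.7056, -5.9696, -3.8376], [0.0000, 6.2523, 1.2505, 2.6318], [0.0000, 0.0000, 2.9665, 4.3149], [0.0000, 0.0000, 0.0000, 2.3934]]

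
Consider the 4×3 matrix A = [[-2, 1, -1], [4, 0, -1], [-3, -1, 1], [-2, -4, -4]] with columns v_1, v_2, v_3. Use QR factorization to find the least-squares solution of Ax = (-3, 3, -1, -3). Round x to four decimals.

q_1 = v_1/‖v_1‖ = (-2, 4, -3, -2)/5.7446 = (-0.3482, 0.6963, -0.5222, -0.3482).
r_{12} = q_1·v_2 = 1.5667.
u_2 = v_2 − 1.5667·q_1 = (1.5455, -1.0909, -0.1818, -3.4545).
‖u_2‖ = 3.9428, so q_2 = (0.3920, -0.2767, -0.0461, -0.8762).
r_{13} = q_1·v_3 = 0.5222; r_{23} = q_2·v_3 = 3.3433.
u_3 = v_3 − 0.5222·q_1 − 3.3433·q_2 = (-2.1287, -0.4386, 1.4269, -0.8889).
‖u_3‖ = 2.7477, so q_3 = (-0.7747, -0.1596, 0.5193, -0.3235).
Qᵀb = (4.7001, 0.6687, 2.2965).
Back-substitute: x_3 = 2.2965/2.7477 = 0.8358.
x_2 = (0.6687 − 3.3433·0.8358)/3.9428 = -0.5391.
x_1 = (4.7001 − 1.5667·(-0.5391) − 0.5222·0.8358)/5.7446 = 0.8892.

x = (0.8892, -0.5391, 0.8358)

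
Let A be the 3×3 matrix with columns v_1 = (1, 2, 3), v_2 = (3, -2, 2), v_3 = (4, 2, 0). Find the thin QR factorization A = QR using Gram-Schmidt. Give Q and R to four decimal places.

v_1 = (1, 2, 3); ‖v_1‖ = 3.7417, so q_1 = (0.2673, 0.5345, 0.8018).
q_1·v_2 = 0.2673·3 + 0.5345·(-2) + 0.8018·2 = 1.3363.
u_2 = v_2 − 1.3363·q_1 = (2.6429, -2.7143, 0.9286).
‖u_2‖ = 3.9005, so q_2 = (0.6776, -0.6959, 0.2381).
q_1·v_3 = 0.2673·4 + 0.5345·2 + 0.8018·0 = 2.1381; q_2·v_3 = 0.6776·4 + (-0.6959)·2 + 0.2381·0 = 1.3185.
u_3 = v_3 − 2.1381·q_1 − 1.3185·q_2 = (2.5352, 1.7746, -2.0282).
‖u_3‖ = 3.7000, so q_3 = (0.6852, 0.4796, -0.5482).

Q = [[0.2673, 0.6776, 0.6852], [0.5345, -0.6959, 0.4796], [0.8018, 0.2381, -0.5482]], R = [[3.7417, 1.3363, 2.1381], [0.0000, 3.9005, 1.3185], [0.0000, 0.0000, 3.7000]]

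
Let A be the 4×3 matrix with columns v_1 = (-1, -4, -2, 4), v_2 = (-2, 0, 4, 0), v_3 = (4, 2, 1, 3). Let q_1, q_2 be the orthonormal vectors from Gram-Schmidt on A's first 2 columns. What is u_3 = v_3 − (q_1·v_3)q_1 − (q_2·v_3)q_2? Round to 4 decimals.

u_3 = (3.4545, 1.6364, 1.7273, 3.3636)

q_1 = v_1/‖v_1‖ = (-1, -4, -2, 4)/6.0828 = (-0.1644, -0.6576, -0.3288, 0.6576).
r_{12} = q_1·v_2 = -0.9864.
u_2 = v_2 + 0.9864·q_1 = (-2.1622, -0.6486, 3.6757, 0.6486).
‖u_2‖ = 4.3620, so q_2 = (-0.4957, -0.1487, 0.8427, 0.1487).
r_{13} = q_1·v_3 = -0.3288; r_{23} = q_2·v_3 = -0.9914.
u_3 = v_3 + 0.3288·q_1 + 0.9914·q_2 = (3.4545, 1.6364, 1.7273, 3.3636).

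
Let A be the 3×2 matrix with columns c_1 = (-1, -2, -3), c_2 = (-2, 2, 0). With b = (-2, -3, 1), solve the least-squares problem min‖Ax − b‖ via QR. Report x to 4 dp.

c_1 = (-1, -2, -3); ‖c_1‖ = 3.7417, so e_1 = (-0.2673, -0.5345, -0.8018).
e_1·c_2 = (-0.2673)·(-2) + (-0.5345)·2 + (-0.8018)·0 = -0.5345.
u_2 = c_2 + 0.5345·e_1 = (-2.1429, 1.7143, -0.4286).
‖u_2‖ = 2.7775, so e_2 = (-0.7715, 0.6172, -0.1543).
Qᵀb = (1.3363, -0.4629).
Back-substitute: x_2 = -0.4629/2.7775 = -0.1667.
x_1 = (1.3363 + 0.5345·(-0.1667))/3.7417 = 0.3333.

x = (0.3333, -0.1667)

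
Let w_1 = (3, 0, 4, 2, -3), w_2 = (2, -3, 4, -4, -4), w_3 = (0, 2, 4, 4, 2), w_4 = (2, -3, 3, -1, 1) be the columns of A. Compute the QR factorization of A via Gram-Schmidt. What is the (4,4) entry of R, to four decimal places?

r_{44} = 3.1242

w_1 = (3, 0, 4, 2, -3); ‖w_1‖ = 6.1644, so q_1 = (0.4867, 0.0000, 0.6489, 0.3244, -0.4867).
q_1·w_2 = 0.4867·2 + 0.0000·(-3) + 0.6489·4 + 0.3244·(-4) + (-0.4867)·(-4) = 4.2178.
u_2 = w_2 − 4.2178·q_1 = (-0.0526, -3.0000, 1.2632, -5.3684, -1.9474).
‖u_2‖ = 6.5735, so q_2 = (-0.0080, -0.4564, 0.1922, -0.8167, -0.2962).
q_1·w_3 = 0.4867·0 + 0.0000·2 + 0.6489·4 + 0.3244·4 + (-0.4867)·2 = 2.9200; q_2·w_3 = (-0.0080)·0 + (-0.4564)·2 + 0.1922·4 + (-0.8167)·4 + (-0.2962)·2 = -4.0033.
u_3 = w_3 − 2.9200·q_1 + 4.0033·q_2 = (-1.4531, 0.1730, 2.8745, -0.2168, 2.2351).
‖u_3‖ = 3.9303, so q_3 = (-0.3697, 0.0440, 0.7314, -0.0552, 0.5687).
q_1·w_4 = 0.4867·2 + 0.0000·(-3) + 0.6489·3 + 0.3244·(-1) + (-0.4867)·1 = 2.1089; q_2·w_4 = (-0.0080)·2 + (-0.4564)·(-3) + 0.1922·3 + (-0.8167)·(-1) + (-0.2962)·1 = 2.4500; q_3·w_4 = (-0.3697)·2 + 0.0440·(-3) + 0.7314·3 + (-0.0552)·(-1) + 0.5687·1 = 1.9465.
u_4 = w_4 − 2.1089·q_1 − 2.4500·q_2 − 1.9465·q_3 = (1.7130, -1.9675, -0.2629, 0.4241, 1.6452).
r_{44} = ‖u_4‖ = 3.1242.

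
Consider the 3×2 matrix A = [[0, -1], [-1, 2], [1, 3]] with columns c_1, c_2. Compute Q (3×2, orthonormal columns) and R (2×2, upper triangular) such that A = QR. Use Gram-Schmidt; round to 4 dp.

q_1 = c_1/‖c_1‖ = (0, -1, 1)/1.4142 = (0.0000, -0.7071, 0.7071).
r_{12} = q_1·c_2 = 0.7071.
u_2 = c_2 − 0.7071·q_1 = (-1.0000, 2.5000, 2.5000).
‖u_2‖ = 3.6742, so q_2 = (-0.2722, 0.6804, 0.6804).

Q = [[0.0000, -0.2722], [-0.7071, 0.6804], [0.7071, 0.6804]], R = [[1.4142, 0.7071], [0.0000, 3.6742]]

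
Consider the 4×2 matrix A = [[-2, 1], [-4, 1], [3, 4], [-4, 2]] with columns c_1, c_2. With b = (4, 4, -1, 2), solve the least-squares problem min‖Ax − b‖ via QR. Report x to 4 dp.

e_1 = c_1/‖c_1‖ = (-2, -4, 3, -4)/6.7082 = (-0.2981, -0.5963, 0.4472, -0.5963).
r_{12} = e_1·c_2 = -0.2981.
u_2 = c_2 + 0.2981·e_1 = (0.9111, 0.8222, 4.1333, 1.8222).
‖u_2‖ = 4.6809, so e_2 = (0.1946, 0.1757, 0.8830, 0.3893).
Qᵀb = (-5.2175, 1.3767).
Back-substitute: x_2 = 1.3767/4.6809 = 0.2941.
x_1 = (-5.2175 + 0.2981·0.2941)/6.7082 = -0.7647.

x = (-0.7647, 0.2941)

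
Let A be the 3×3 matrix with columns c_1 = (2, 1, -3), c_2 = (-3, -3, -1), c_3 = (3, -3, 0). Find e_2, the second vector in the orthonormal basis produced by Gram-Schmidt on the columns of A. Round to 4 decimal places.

c_1 = (2, 1, -3); ‖c_1‖ = 3.7417, so e_1 = (0.5345, 0.2673, -0.8018).
e_1·c_2 = 0.5345·(-3) + 0.2673·(-3) + (-0.8018)·(-1) = -1.6036.
u_2 = c_2 + 1.6036·e_1 = (-2.1429, -2.5714, -2.2857).
‖u_2‖ = 4.0532, so e_2 = (-0.5287, -0.6344, -0.5639).

e_2 = (-0.5287, -0.6344, -0.5639)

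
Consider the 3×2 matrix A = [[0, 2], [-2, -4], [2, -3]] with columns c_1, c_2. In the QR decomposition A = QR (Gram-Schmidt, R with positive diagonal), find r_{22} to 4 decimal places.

r_{22} = 5.3385

c_1 = (0, -2, 2); ‖c_1‖ = 2.8284, so q_1 = (0.0000, -0.7071, 0.7071).
q_1·c_2 = 0.0000·2 + (-0.7071)·(-4) + 0.7071·(-3) = 0.7071.
u_2 = c_2 − 0.7071·q_1 = (2.0000, -3.5000, -3.5000).
r_{22} = ‖u_2‖ = 5.3385.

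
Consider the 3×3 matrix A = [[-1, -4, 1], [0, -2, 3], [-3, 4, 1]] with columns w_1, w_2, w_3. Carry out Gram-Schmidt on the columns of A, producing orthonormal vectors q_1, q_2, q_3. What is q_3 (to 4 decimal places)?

w_1 = (-1, 0, -3); ‖w_1‖ = 3.1623, so q_1 = (-0.3162, 0.0000, -0.9487).
q_1·w_2 = (-0.3162)·(-4) + 0.0000·(-2) + (-0.9487)·4 = -2.5298.
u_2 = w_2 + 2.5298·q_1 = (-4.8000, -2.0000, 1.6000).
‖u_2‖ = 5.4406, so q_2 = (-0.8823, -0.3676, 0.2941).
q_1·w_3 = (-0.3162)·1 + 0.0000·3 + (-0.9487)·1 = -1.2649; q_2·w_3 = (-0.8823)·1 + (-0.3676)·3 + 0.2941·1 = -1.6910.
u_3 = w_3 + 1.2649·q_1 + 1.6910·q_2 = (-0.8919, 2.3784, 0.2973).
‖u_3‖ = 2.5574, so q_3 = (-0.3487, 0.9300, 0.1162).

q_3 = (-0.3487, 0.9300, 0.1162)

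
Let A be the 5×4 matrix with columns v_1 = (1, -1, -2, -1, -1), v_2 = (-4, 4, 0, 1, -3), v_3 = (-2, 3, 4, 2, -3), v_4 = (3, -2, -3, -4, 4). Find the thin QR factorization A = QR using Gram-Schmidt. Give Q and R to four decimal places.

v_1 = (1, -1, -2, -1, -1); ‖v_1‖ = 2.8284, so e_1 = (0.3536, -0.3536, -0.7071, -0.3536, -0.3536).
e_1·v_2 = 0.3536·(-4) + (-0.3536)·4 + (-0.7071)·0 + (-0.3536)·1 + (-0.3536)·(-3) = -2.1213.
u_2 = v_2 + 2.1213·e_1 = (-3.2500, 3.2500, -1.5000, 0.2500, -3.7500).
‖u_2‖ = 6.1237, so e_2 = (-0.5307, 0.5307, -0.2449, 0.0408, -0.6124).
e_1·v_3 = 0.3536·(-2) + (-0.3536)·3 + (-0.7071)·4 + (-0.3536)·2 + (-0.3536)·(-3) = -4.2426; e_2·v_3 = (-0.5307)·(-2) + 0.5307·3 + (-0.2449)·4 + 0.0408·2 + (-0.6124)·(-3) = 3.5926.
u_3 = v_3 + 4.2426·e_1 − 3.5926·e_2 = (1.4067, -0.4067, 1.8800, 0.3533, -2.3000).
‖u_3‖ = 3.3307, so e_3 = (0.4223, -0.1221, 0.5645, 0.1061, -0.6906).
e_1·v_4 = 0.3536·3 + (-0.3536)·(-2) + (-0.7071)·(-3) + (-0.3536)·(-4) + (-0.3536)·4 = 3.8891; e_2·v_4 = (-0.5307)·3 + 0.5307·(-2) + (-0.2449)·(-3) + 0.0408·(-4) + (-0.6124)·4 = -4.5316; e_3·v_4 = 0.4223·3 + (-0.1221)·(-2) + 0.5645·(-3) + 0.1061·(-4) + (-0.6906)·4 = -3.3687.
u_4 = v_4 − 3.8891·e_1 + 4.5316·e_2 + 3.3687·e_3 = (0.6427, 1.3687, 0.5415, -2.0826, 0.2737).
‖u_4‖ = 2.6442, so e_4 = (0.2431, 0.5176, 0.2048, -0.7876, 0.1035).

Q = [[0.3536, -0.5307, 0.4223, 0.2431], [-0.3536, 0.5307, -0.1221, 0.5176], [-0.7071, -0.2449, 0.5645, 0.2048], [-0.3536, 0.0408, 0.1061, -0.7876], [-0.3536, -0.6124, -0.6906, 0.1035]], R = [[2.8284, -2.1213, -4.2426, 3.8891], [0.0000, 6.1237, 3.5926, -4.5316], [0.0000, 0.0000, 3.3307, -3.3687], [0.0000, 0.0000, 0.0000, 2.6442]]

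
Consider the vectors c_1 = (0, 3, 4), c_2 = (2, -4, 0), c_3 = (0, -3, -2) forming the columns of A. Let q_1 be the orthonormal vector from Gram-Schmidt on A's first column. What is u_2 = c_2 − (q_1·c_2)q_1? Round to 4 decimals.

u_2 = (2.0000, -2.5600, 1.9200)

q_1 = c_1/‖c_1‖ = (0, 3, 4)/5.0000 = (0.0000, 0.6000, 0.8000).
r_{12} = q_1·c_2 = -2.4000.
u_2 = c_2 + 2.4000·q_1 = (2.0000, -2.5600, 1.9200).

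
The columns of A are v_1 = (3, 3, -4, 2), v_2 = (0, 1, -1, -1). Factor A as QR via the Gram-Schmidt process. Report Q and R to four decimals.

Q = [[0.4867, -0.2579], [0.4867, 0.3955], [-0.6489, -0.3095], [0.3244, -0.8254]], R = [[6.1644, 0.8111], [0.0000, 1.5304]]

v_1 = (3, 3, -4, 2); ‖v_1‖ = 6.1644, so q_1 = (0.4867, 0.4867, -0.6489, 0.3244).
q_1·v_2 = 0.4867·0 + 0.4867·1 + (-0.6489)·(-1) + 0.3244·(-1) = 0.8111.
u_2 = v_2 − 0.8111·q_1 = (-0.3947, 0.6053, -0.4737, -1.2632).
‖u_2‖ = 1.5304, so q_2 = (-0.2579, 0.3955, -0.3095, -0.8254).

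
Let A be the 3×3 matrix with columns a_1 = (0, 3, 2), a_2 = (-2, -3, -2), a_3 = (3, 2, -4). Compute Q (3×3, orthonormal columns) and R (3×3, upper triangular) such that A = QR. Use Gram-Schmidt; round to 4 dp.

a_1 = (0, 3, 2); ‖a_1‖ = 3.6056, so q_1 = (0.0000, 0.8321, 0.5547).
q_1·a_2 = 0.0000·(-2) + 0.8321·(-3) + 0.5547·(-2) = -3.6056.
u_2 = a_2 + 3.6056·q_1 = (-2.0000, 0.0000, 0.0000).
‖u_2‖ = 2.0000, so q_2 = (-1.0000, 0.0000, 0.0000).
q_1·a_3 = 0.0000·3 + 0.8321·2 + 0.5547·(-4) = -0.5547; q_2·a_3 = (-1.0000)·3 + 0.0000·2 + 0.0000·(-4) = -3.0000.
u_3 = a_3 + 0.5547·q_1 + 3.0000·q_2 = (0.0000, 2.4615, -3.6923).
‖u_3‖ = 4.4376, so q_3 = (0.0000, 0.5547, -0.8321).

Q = [[0.0000, -1.0000, 0.0000], [0.8321, 0.0000, 0.5547], [0.5547, 0.0000, -0.8321]], R = [[3.6056, -3.6056, -0.5547], [0.0000, 2.0000, -3.0000], [0.0000, 0.0000, 4.4376]]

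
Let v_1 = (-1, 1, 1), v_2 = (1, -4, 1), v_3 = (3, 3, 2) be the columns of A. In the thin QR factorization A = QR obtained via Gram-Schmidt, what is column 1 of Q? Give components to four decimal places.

q_1 = (-0.5774, 0.5774, 0.5774)

v_1 = (-1, 1, 1); ‖v_1‖ = 1.7321, so q_1 = (-0.5774, 0.5774, 0.5774).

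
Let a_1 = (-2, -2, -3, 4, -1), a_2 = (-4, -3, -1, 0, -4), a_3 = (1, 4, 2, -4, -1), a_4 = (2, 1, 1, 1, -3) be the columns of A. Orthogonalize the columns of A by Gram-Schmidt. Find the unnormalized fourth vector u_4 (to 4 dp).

a_1 = (-2, -2, -3, 4, -1); ‖a_1‖ = 5.8310, so q_1 = (-0.3430, -0.3430, -0.5145, 0.6860, -0.1715).
q_1·a_2 = (-0.3430)·(-4) + (-0.3430)·(-3) + (-0.5145)·(-1) + 0.6860·0 + (-0.1715)·(-4) = 3.6015.
u_2 = a_2 − 3.6015·q_1 = (-2.7647, -1.7647, 0.8529, -2.4706, -3.3824).
‖u_2‖ = 5.3879, so q_2 = (-0.5131, -0.3275, 0.1583, -0.4585, -0.6278).
q_1·a_3 = (-0.3430)·1 + (-0.3430)·4 + (-0.5145)·2 + 0.6860·(-4) + (-0.1715)·(-1) = -5.3165; q_2·a_3 = (-0.5131)·1 + (-0.3275)·4 + 0.1583·2 + (-0.4585)·(-4) + (-0.6278)·(-1) = 0.9553.
u_3 = a_3 + 5.3165·q_1 − 0.9553·q_2 = (-0.3333, 2.4894, -0.8865, 0.0851, -1.3121).
‖u_3‖ = 2.9703, so q_3 = (-0.1122, 0.8381, -0.2985, 0.0287, -0.4417).
q_1·a_4 = (-0.3430)·2 + (-0.3430)·1 + (-0.5145)·1 + 0.6860·1 + (-0.1715)·(-3) = -0.3430; q_2·a_4 = (-0.5131)·2 + (-0.3275)·1 + 0.1583·1 + (-0.4585)·1 + (-0.6278)·(-3) = 0.2293; q_3·a_4 = (-0.1122)·2 + 0.8381·1 + (-0.2985)·1 + 0.0287·1 + (-0.4417)·(-3) = 1.6690.
u_4 = a_4 + 0.3430·q_1 − 0.2293·q_2 − 1.6690·q_3 = (2.1873, -0.4413, 1.2854, 1.2926, -2.1777).

u_4 = (2.1873, -0.4413, 1.2854, 1.2926, -2.1777)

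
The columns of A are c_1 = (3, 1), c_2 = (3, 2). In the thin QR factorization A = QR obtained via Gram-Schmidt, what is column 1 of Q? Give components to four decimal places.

c_1 = (3, 1); ‖c_1‖ = 3.1623, so e_1 = (0.9487, 0.3162).

e_1 = (0.9487, 0.3162)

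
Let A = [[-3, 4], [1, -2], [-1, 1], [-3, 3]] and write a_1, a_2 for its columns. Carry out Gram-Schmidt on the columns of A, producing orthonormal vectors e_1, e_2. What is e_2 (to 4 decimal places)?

e_2 = (0.3651, -0.7303, -0.1826, -0.5477)

a_1 = (-3, 1, -1, -3); ‖a_1‖ = 4.4721, so e_1 = (-0.6708, 0.2236, -0.2236, -0.6708).
e_1·a_2 = (-0.6708)·4 + 0.2236·(-2) + (-0.2236)·1 + (-0.6708)·3 = -5.3666.
u_2 = a_2 + 5.3666·e_1 = (0.4000, -0.8000, -0.2000, -0.6000).
‖u_2‖ = 1.0954, so e_2 = (0.3651, -0.7303, -0.1826, -0.5477).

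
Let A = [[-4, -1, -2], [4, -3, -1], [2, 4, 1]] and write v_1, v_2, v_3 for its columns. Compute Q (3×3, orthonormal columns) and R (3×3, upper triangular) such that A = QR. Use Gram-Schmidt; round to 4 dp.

Q = [[-0.6667, -0.1961, -0.7191], [0.6667, -0.5883, -0.4576], [0.3333, 0.7845, -0.5230]], R = [[6.0000, 0.0000, 1.0000], [0.0000, 5.0990, 1.7650], [0.0000, 0.0000, 1.3728]]

v_1 = (-4, 4, 2); ‖v_1‖ = 6.0000, so e_1 = (-0.6667, 0.6667, 0.3333).
e_1·v_2 = (-0.6667)·(-1) + 0.6667·(-3) + 0.3333·4 = 0.0000.
u_2 = v_2 + 0.0000·e_1 = (-1.0000, -3.0000, 4.0000).
‖u_2‖ = 5.0990, so e_2 = (-0.1961, -0.5883, 0.7845).
e_1·v_3 = (-0.6667)·(-2) + 0.6667·(-1) + 0.3333·1 = 1.0000; e_2·v_3 = (-0.1961)·(-2) + (-0.5883)·(-1) + 0.7845·1 = 1.7650.
u_3 = v_3 − 1.0000·e_1 − 1.7650·e_2 = (-0.9872, -0.6282, -0.7179).
‖u_3‖ = 1.3728, so e_3 = (-0.7191, -0.4576, -0.5230).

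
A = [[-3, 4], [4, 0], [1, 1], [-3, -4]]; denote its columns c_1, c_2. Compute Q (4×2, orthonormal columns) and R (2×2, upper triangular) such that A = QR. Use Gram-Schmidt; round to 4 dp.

c_1 = (-3, 4, 1, -3); ‖c_1‖ = 5.9161, so e_1 = (-0.5071, 0.6761, 0.1690, -0.5071).
e_1·c_2 = (-0.5071)·4 + 0.6761·0 + 0.1690·1 + (-0.5071)·(-4) = 0.1690.
u_2 = c_2 − 0.1690·e_1 = (4.0857, -0.1143, 0.9714, -3.9143).
‖u_2‖ = 5.7421, so e_2 = (0.7115, -0.0199, 0.1692, -0.6817).

Q = [[-0.5071, 0.7115], [0.6761, -0.0199], [0.1690, 0.1692], [-0.5071, -0.6817]], R = [[5.9161, 0.1690], [0.0000, 5.7421]]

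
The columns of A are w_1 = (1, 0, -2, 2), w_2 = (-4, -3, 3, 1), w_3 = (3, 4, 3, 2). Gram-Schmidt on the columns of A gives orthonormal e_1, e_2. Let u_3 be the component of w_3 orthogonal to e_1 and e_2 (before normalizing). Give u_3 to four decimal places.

u_3 = (1.5378, 2.6972, 3.7530, 2.9841)

w_1 = (1, 0, -2, 2); ‖w_1‖ = 3.0000, so e_1 = (0.3333, 0.0000, -0.6667, 0.6667).
e_1·w_2 = 0.3333·(-4) + 0.0000·(-3) + (-0.6667)·3 + 0.6667·1 = -2.6667.
u_2 = w_2 + 2.6667·e_1 = (-3.1111, -3.0000, 1.2222, 2.7778).
‖u_2‖ = 5.2810, so e_2 = (-0.5891, -0.5681, 0.2314, 0.5260).
e_1·w_3 = 0.3333·3 + 0.0000·4 + (-0.6667)·3 + 0.6667·2 = 0.3333; e_2·w_3 = (-0.5891)·3 + (-0.5681)·4 + 0.2314·3 + 0.5260·2 = -2.2933.
u_3 = w_3 − 0.3333·e_1 + 2.2933·e_2 = (1.5378, 2.6972, 3.7530, 2.9841).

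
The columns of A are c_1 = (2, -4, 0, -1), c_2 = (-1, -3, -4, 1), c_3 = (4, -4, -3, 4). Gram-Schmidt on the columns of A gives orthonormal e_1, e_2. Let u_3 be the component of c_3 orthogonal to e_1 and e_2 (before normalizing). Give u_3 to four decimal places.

u_3 = (3.3333, 0.6667, -0.3333, 4.0000)

c_1 = (2, -4, 0, -1); ‖c_1‖ = 4.5826, so e_1 = (0.4364, -0.8729, 0.0000, -0.2182).
e_1·c_2 = 0.4364·(-1) + (-0.8729)·(-3) + 0.0000·(-4) + (-0.2182)·1 = 1.9640.
u_2 = c_2 − 1.9640·e_1 = (-1.8571, -1.2857, -4.0000, 1.4286).
‖u_2‖ = 4.8107, so e_2 = (-0.3860, -0.2673, -0.8315, 0.2970).
e_1·c_3 = 0.4364·4 + (-0.8729)·(-4) + 0.0000·(-3) + (-0.2182)·4 = 4.3644; e_2·c_3 = (-0.3860)·4 + (-0.2673)·(-4) + (-0.8315)·(-3) + 0.2970·4 = 3.2071.
u_3 = c_3 − 4.3644·e_1 − 3.2071·e_2 = (3.3333, 0.6667, -0.3333, 4.0000).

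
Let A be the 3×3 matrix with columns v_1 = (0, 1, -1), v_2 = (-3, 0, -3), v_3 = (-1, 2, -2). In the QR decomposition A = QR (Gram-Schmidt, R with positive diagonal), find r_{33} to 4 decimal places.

v_1 = (0, 1, -1); ‖v_1‖ = 1.4142, so q_1 = (0.0000, 0.7071, -0.7071).
q_1·v_2 = 0.0000·(-3) + 0.7071·0 + (-0.7071)·(-3) = 2.1213.
u_2 = v_2 − 2.1213·q_1 = (-3.0000, -1.5000, -1.5000).
‖u_2‖ = 3.6742, so q_2 = (-0.8165, -0.4082, -0.4082).
q_1·v_3 = 0.0000·(-1) + 0.7071·2 + (-0.7071)·(-2) = 2.8284; q_2·v_3 = (-0.8165)·(-1) + (-0.4082)·2 + (-0.4082)·(-2) = 0.8165.
u_3 = v_3 − 2.8284·q_1 − 0.8165·q_2 = (-0.3333, 0.3333, 0.3333).
r_{33} = ‖u_3‖ = 0.5774.

r_{33} = 0.5774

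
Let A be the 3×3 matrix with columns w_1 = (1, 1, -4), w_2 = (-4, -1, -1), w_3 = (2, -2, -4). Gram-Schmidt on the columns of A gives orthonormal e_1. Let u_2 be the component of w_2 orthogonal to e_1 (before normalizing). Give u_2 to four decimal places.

w_1 = (1, 1, -4); ‖w_1‖ = 4.2426, so e_1 = (0.2357, 0.2357, -0.9428).
e_1·w_2 = 0.2357·(-4) + 0.2357·(-1) + (-0.9428)·(-1) = -0.2357.
u_2 = w_2 + 0.2357·e_1 = (-3.9444, -0.9444, -1.2222).

u_2 = (-3.9444, -0.9444, -1.2222)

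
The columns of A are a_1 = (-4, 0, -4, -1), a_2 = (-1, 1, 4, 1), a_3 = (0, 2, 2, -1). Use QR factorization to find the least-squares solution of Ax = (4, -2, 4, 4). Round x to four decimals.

x = (-1.1521, 0.7087, -1.6048)

a_1 = (-4, 0, -4, -1); ‖a_1‖ = 5.7446, so q_1 = (-0.6963, 0.0000, -0.6963, -0.1741).
q_1·a_2 = (-0.6963)·(-1) + 0.0000·1 + (-0.6963)·4 + (-0.1741)·1 = -2.2630.
u_2 = a_2 + 2.2630·q_1 = (-2.5758, 1.0000, 2.4242, 0.6061).
‖u_2‖ = 3.7254, so q_2 = (-0.6914, 0.2684, 0.6507, 0.1627).
q_1·a_3 = (-0.6963)·0 + 0.0000·2 + (-0.6963)·2 + (-0.1741)·(-1) = -1.2185; q_2·a_3 = (-0.6914)·0 + 0.2684·2 + 0.6507·2 + 0.1627·(-1) = 1.6756.
u_3 = a_3 + 1.2185·q_1 − 1.6756·q_2 = (0.3100, 1.5502, 0.0611, -1.4847).
‖u_3‖ = 2.1697, so q_3 = (0.1429, 0.7145, 0.0282, -0.6843).
Qᵀb = (-6.2668, -0.0488, -3.4819).
Back-substitute: x_3 = -3.4819/2.1697 = -1.6048.
x_2 = (-0.0488 − 1.6756·(-1.6048))/3.7254 = 0.7087.
x_1 = (-6.2668 + 2.2630·0.7087 + 1.2185·(-1.6048))/5.7446 = -1.1521.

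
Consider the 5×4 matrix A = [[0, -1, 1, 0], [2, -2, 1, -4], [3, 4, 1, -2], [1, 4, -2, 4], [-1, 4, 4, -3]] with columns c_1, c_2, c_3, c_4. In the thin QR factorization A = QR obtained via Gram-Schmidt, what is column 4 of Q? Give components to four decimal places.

e_4 = (0.9544, -0.1520, -0.0059, 0.2450, -0.0766)

c_1 = (0, 2, 3, 1, -1); ‖c_1‖ = 3.8730, so e_1 = (0.0000, 0.5164, 0.7746, 0.2582, -0.2582).
e_1·c_2 = 0.0000·(-1) + 0.5164·(-2) + 0.7746·4 + 0.2582·4 + (-0.2582)·4 = 2.0656.
u_2 = c_2 − 2.0656·e_1 = (-1.0000, -3.0667, 2.4000, 3.4667, 4.5333).
‖u_2‖ = 6.9809, so e_2 = (-0.1432, -0.4393, 0.3438, 0.4966, 0.6494).
e_1·c_3 = 0.0000·1 + 0.5164·1 + 0.7746·1 + 0.2582·(-2) + (-0.2582)·4 = -0.2582; e_2·c_3 = (-0.1432)·1 + (-0.4393)·1 + 0.3438·1 + 0.4966·(-2) + 0.6494·4 = 1.3656.
u_3 = c_3 + 0.2582·e_1 − 1.3656·e_2 = (1.1956, 1.7332, 0.7305, -2.6115, 3.0465).
‖u_3‖ = 4.5900, so e_3 = (0.2605, 0.3776, 0.1592, -0.5689, 0.6637).
e_1·c_4 = 0.0000·0 + 0.5164·(-4) + 0.7746·(-2) + 0.2582·4 + (-0.2582)·(-3) = -1.8074; e_2·c_4 = (-0.1432)·0 + (-0.4393)·(-4) + 0.3438·(-2) + 0.4966·4 + 0.6494·(-3) = 1.1078; e_3·c_4 = 0.2605·0 + 0.3776·(-4) + 0.1592·(-2) + (-0.5689)·4 + 0.6637·(-3) = -6.0957.
u_4 = c_4 + 1.8074·e_1 − 1.1078·e_2 + 6.0957·e_3 = (1.7465, -0.2782, -0.0107, 0.4484, -0.1402).
‖u_4‖ = 1.8299, so e_4 = (0.9544, -0.1520, -0.0059, 0.2450, -0.0766).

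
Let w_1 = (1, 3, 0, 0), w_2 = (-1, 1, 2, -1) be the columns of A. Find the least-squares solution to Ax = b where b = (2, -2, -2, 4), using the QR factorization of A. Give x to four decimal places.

w_1 = (1, 3, 0, 0); ‖w_1‖ = 3.1623, so q_1 = (0.3162, 0.9487, 0.0000, 0.0000).
q_1·w_2 = 0.3162·(-1) + 0.9487·1 + 0.0000·2 + 0.0000·(-1) = 0.6325.
u_2 = w_2 − 0.6325·q_1 = (-1.2000, 0.4000, 2.0000, -1.0000).
‖u_2‖ = 2.5690, so q_2 = (-0.4671, 0.1557, 0.7785, -0.3892).
Qᵀb = (-1.2649, -4.3596).
Back-substitute: x_2 = -4.3596/2.5690 = -1.6970.
x_1 = (-1.2649 − 0.6325·(-1.6970))/3.1623 = -0.0606.

x = (-0.0606, -1.6970)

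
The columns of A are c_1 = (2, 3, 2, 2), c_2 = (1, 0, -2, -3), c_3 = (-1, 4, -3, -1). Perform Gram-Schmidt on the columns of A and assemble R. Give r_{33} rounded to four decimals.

r_{33} = 4.4497

e_1 = c_1/‖c_1‖ = (2, 3, 2, 2)/4.5826 = (0.4364, 0.6547, 0.4364, 0.4364).
r_{12} = e_1·c_2 = -1.7457.
u_2 = c_2 + 1.7457·e_1 = (1.7619, 1.1429, -1.2381, -2.2381).
‖u_2‖ = 3.3094, so e_2 = (0.5324, 0.3453, -0.3741, -0.6763).
r_{13} = e_1·c_3 = 0.4364; r_{23} = e_2·c_3 = 2.6476.
u_3 = c_3 − 0.4364·e_1 − 2.6476·e_2 = (-2.6000, 2.8000, -2.2000, 0.6000).
r_{33} = ‖u_3‖ = 4.4497.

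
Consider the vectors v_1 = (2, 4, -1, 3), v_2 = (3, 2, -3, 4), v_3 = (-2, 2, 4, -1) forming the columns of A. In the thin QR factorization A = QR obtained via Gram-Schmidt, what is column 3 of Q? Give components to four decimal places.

e_3 = (-0.1362, -0.3171, 0.6069, 0.7159)

v_1 = (2, 4, -1, 3); ‖v_1‖ = 5.4772, so e_1 = (0.3651, 0.7303, -0.1826, 0.5477).
e_1·v_2 = 0.3651·3 + 0.7303·2 + (-0.1826)·(-3) + 0.5477·4 = 5.2947.
u_2 = v_2 − 5.2947·e_1 = (1.0667, -1.8667, -2.0333, 1.1000).
‖u_2‖ = 3.1570, so e_2 = (0.3379, -0.5913, -0.6441, 0.3484).
e_1·v_3 = 0.3651·(-2) + 0.7303·2 + (-0.1826)·4 + 0.5477·(-1) = -0.5477; e_2·v_3 = 0.3379·(-2) + (-0.5913)·2 + (-0.6441)·4 + 0.3484·(-1) = -4.7830.
u_3 = v_3 + 0.5477·e_1 + 4.7830·e_2 = (-0.1839, -0.4281, 0.8194, 0.9666).
‖u_3‖ = 1.3501, so e_3 = (-0.1362, -0.3171, 0.6069, 0.7159).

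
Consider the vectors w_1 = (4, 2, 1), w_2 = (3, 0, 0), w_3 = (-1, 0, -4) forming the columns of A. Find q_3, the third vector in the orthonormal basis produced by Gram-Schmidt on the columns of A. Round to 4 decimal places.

q_3 = (0.0000, 0.4472, -0.8944)

q_1 = w_1/‖w_1‖ = (4, 2, 1)/4.5826 = (0.8729, 0.4364, 0.2182).
r_{12} = q_1·w_2 = 2.6186.
u_2 = w_2 − 2.6186·q_1 = (0.7143, -1.1429, -0.5714).
‖u_2‖ = 1.4639, so q_2 = (0.4880, -0.7807, -0.3904).
r_{13} = q_1·w_3 = -1.7457; r_{23} = q_2·w_3 = 1.0735.
u_3 = w_3 + 1.7457·q_1 − 1.0735·q_2 = (0.0000, 1.6000, -3.2000).
‖u_3‖ = 3.5777, so q_3 = (0.0000, 0.4472, -0.8944).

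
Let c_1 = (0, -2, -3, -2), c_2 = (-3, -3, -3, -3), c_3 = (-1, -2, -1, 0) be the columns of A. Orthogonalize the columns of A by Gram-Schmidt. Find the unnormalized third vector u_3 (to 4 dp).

e_1 = c_1/‖c_1‖ = (0, -2, -3, -2)/4.1231 = (0.0000, -0.4851, -0.7276, -0.4851).
r_{12} = e_1·c_2 = 5.0932.
u_2 = c_2 − 5.0932·e_1 = (-3.0000, -0.5294, 0.7059, -0.5294).
‖u_2‖ = 3.1716, so e_2 = (-0.9459, -0.1669, 0.2226, -0.1669).
r_{13} = e_1·c_3 = 1.6977; r_{23} = e_2·c_3 = 1.0572.
u_3 = c_3 − 1.6977·e_1 − 1.0572·e_2 = (0.0000, -1.0000, 0.0000, 1.0000).

u_3 = (0.0000, -1.0000, 0.0000, 1.0000)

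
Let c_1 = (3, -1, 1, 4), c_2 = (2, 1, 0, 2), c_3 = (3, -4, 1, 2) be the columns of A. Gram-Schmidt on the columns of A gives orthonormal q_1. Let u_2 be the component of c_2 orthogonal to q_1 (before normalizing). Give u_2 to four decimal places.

c_1 = (3, -1, 1, 4); ‖c_1‖ = 5.1962, so q_1 = (0.5774, -0.1925, 0.1925, 0.7698).
q_1·c_2 = 0.5774·2 + (-0.1925)·1 + 0.1925·0 + 0.7698·2 = 2.5019.
u_2 = c_2 − 2.5019·q_1 = (0.5556, 1.4815, -0.4815, 0.0741).

u_2 = (0.5556, 1.4815, -0.4815, 0.0741)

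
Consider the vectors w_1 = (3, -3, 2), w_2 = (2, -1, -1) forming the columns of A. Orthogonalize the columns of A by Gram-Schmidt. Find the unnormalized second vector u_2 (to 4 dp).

w_1 = (3, -3, 2); ‖w_1‖ = 4.6904, so e_1 = (0.6396, -0.6396, 0.4264).
e_1·w_2 = 0.6396·2 + (-0.6396)·(-1) + 0.4264·(-1) = 1.4924.
u_2 = w_2 − 1.4924·e_1 = (1.0455, -0.0455, -1.6364).

u_2 = (1.0455, -0.0455, -1.6364)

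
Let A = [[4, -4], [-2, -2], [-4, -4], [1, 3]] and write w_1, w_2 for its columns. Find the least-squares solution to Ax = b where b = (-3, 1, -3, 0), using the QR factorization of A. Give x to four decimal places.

x = (-0.1510, 0.5124)

q_1 = w_1/‖w_1‖ = (4, -2, -4, 1)/6.0828 = (0.6576, -0.3288, -0.6576, 0.1644).
r_{12} = q_1·w_2 = 1.1508.
u_2 = w_2 − 1.1508·q_1 = (-4.7568, -1.6216, -3.2432, 2.8108).
‖u_2‖ = 6.6088, so q_2 = (-0.7198, -0.2454, -0.4907, 0.4253).
Qᵀb = (-0.3288, 3.3862).
Back-substitute: x_2 = 3.3862/6.6088 = 0.5124.
x_1 = (-0.3288 − 1.1508·0.5124)/6.0828 = -0.1510.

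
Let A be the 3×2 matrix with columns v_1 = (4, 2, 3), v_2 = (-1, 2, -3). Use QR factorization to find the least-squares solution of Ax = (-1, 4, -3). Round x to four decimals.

v_1 = (4, 2, 3); ‖v_1‖ = 5.3852, so e_1 = (0.7428, 0.3714, 0.5571).
e_1·v_2 = 0.7428·(-1) + 0.3714·2 + 0.5571·(-3) = -1.6713.
u_2 = v_2 + 1.6713·e_1 = (0.2414, 2.6207, -2.0690).
‖u_2‖ = 3.3477, so e_2 = (0.0721, 0.7828, -0.6180).
Qᵀb = (-0.9285, 4.9133).
Back-substitute: x_2 = 4.9133/3.3477 = 1.4677.
x_1 = (-0.9285 + 1.6713·1.4677)/5.3852 = 0.2831.

x = (0.2831, 1.4677)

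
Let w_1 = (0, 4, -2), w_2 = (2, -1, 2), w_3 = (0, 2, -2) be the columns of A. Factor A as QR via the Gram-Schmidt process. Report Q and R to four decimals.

w_1 = (0, 4, -2); ‖w_1‖ = 4.4721, so e_1 = (0.0000, 0.8944, -0.4472).
e_1·w_2 = 0.0000·2 + 0.8944·(-1) + (-0.4472)·2 = -1.7889.
u_2 = w_2 + 1.7889·e_1 = (2.0000, 0.6000, 1.2000).
‖u_2‖ = 2.4083, so e_2 = (0.8305, 0.2491, 0.4983).
e_1·w_3 = 0.0000·0 + 0.8944·2 + (-0.4472)·(-2) = 2.6833; e_2·w_3 = 0.8305·0 + 0.2491·2 + 0.4983·(-2) = -0.4983.
u_3 = w_3 − 2.6833·e_1 + 0.4983·e_2 = (0.4138, -0.2759, -0.5517).
‖u_3‖ = 0.7428, so e_3 = (0.5571, -0.3714, -0.7428).

Q = [[0.0000, 0.8305, 0.5571], [0.8944, 0.2491, -0.3714], [-0.4472, 0.4983, -0.7428]], R = [[4.4721, -1.7889, 2.6833], [0.0000, 2.4083, -0.4983], [0.0000, 0.0000, 0.7428]]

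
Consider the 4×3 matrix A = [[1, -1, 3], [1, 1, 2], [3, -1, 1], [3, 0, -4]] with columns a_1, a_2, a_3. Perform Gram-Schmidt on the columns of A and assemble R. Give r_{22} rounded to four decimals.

a_1 = (1, 1, 3, 3); ‖a_1‖ = 4.4721, so e_1 = (0.2236, 0.2236, 0.6708, 0.6708).
e_1·a_2 = 0.2236·(-1) + 0.2236·1 + 0.6708·(-1) + 0.6708·0 = -0.6708.
u_2 = a_2 + 0.6708·e_1 = (-0.8500, 1.1500, -0.5500, 0.4500).
r_{22} = ‖u_2‖ = 1.5969.

r_{22} = 1.5969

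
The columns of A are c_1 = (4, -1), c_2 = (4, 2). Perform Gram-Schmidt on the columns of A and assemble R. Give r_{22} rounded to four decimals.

c_1 = (4, -1); ‖c_1‖ = 4.1231, so e_1 = (0.9701, -0.2425).
e_1·c_2 = 0.9701·4 + (-0.2425)·2 = 3.3955.
u_2 = c_2 − 3.3955·e_1 = (0.7059, 2.8235).
r_{22} = ‖u_2‖ = 2.9104.

r_{22} = 2.9104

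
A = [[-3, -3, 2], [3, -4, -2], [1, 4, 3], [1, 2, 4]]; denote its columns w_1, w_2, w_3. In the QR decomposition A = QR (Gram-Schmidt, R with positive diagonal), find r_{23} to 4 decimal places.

q_1 = w_1/‖w_1‖ = (-3, 3, 1, 1)/4.4721 = (-0.6708, 0.6708, 0.2236, 0.2236).
r_{12} = q_1·w_2 = 0.6708.
u_2 = w_2 − 0.6708·q_1 = (-2.5500, -4.4500, 3.8500, 1.8500).
‖u_2‖ = 6.6746, so q_2 = (-0.3820, -0.6667, 0.5768, 0.2772).
r_{23} = q_2·w_3 = 3.4085.

r_{23} = 3.4085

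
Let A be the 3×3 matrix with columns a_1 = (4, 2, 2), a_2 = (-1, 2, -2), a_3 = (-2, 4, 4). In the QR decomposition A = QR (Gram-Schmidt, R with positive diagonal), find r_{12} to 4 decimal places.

r_{12} = -0.8165

e_1 = a_1/‖a_1‖ = (4, 2, 2)/4.8990 = (0.8165, 0.4082, 0.4082).
r_{12} = e_1·a_2 = -0.8165.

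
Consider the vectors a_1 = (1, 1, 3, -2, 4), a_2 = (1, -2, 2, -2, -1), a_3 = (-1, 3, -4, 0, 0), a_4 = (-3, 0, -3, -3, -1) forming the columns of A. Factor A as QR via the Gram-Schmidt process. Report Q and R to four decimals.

Q = [[0.1796, 0.2309, 0.0573, -0.8780], [0.1796, -0.5950, 0.3726, -0.3489], [0.5388, 0.4174, -0.4928, -0.0422], [-0.3592, -0.4618, -0.7742, -0.2412], [0.7184, -0.4529, -0.1250, 0.2178]], R = [[5.5678, 0.8980, -1.7961, -1.7961], [0.0000, 3.6323, -3.6856, -0.1066], [0.0000, 0.0000, 3.0316, 3.7542], [0.0000, 0.0000, 0.0000, 3.2663]]

q_1 = a_1/‖a_1‖ = (1, 1, 3, -2, 4)/5.5678 = (0.1796, 0.1796, 0.5388, -0.3592, 0.7184).
r_{12} = q_1·a_2 = 0.8980.
u_2 = a_2 − 0.8980·q_1 = (0.8387, -2.1613, 1.5161, -1.6774, -1.6452).
‖u_2‖ = 3.6323, so q_2 = (0.2309, -0.5950, 0.4174, -0.4618, -0.4529).
r_{13} = q_1·a_3 = -1.7961; r_{23} = q_2·a_3 = -3.6856.
u_3 = a_3 + 1.7961·q_1 + 3.6856·q_2 = (0.1736, 1.1296, -1.4939, -2.3472, -0.3790).
‖u_3‖ = 3.0316, so q_3 = (0.0573, 0.3726, -0.4928, -0.7742, -0.1250).
r_{14} = q_1·a_4 = -1.7961; r_{24} = q_2·a_4 = -0.1066; r_{34} = q_3·a_4 = 3.7542.
u_4 = a_4 + 1.7961·q_1 + 0.1066·q_2 − 3.7542·q_3 = (-2.8678, -1.1397, -0.1378, -0.7877, 0.7114).
‖u_4‖ = 3.2663, so q_4 = (-0.8780, -0.3489, -0.0422, -0.2412, 0.2178).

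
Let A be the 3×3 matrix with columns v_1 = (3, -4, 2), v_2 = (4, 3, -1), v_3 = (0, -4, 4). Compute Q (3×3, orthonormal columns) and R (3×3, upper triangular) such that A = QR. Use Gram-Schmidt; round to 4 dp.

v_1 = (3, -4, 2); ‖v_1‖ = 5.3852, so q_1 = (0.5571, -0.7428, 0.3714).
q_1·v_2 = 0.5571·4 + (-0.7428)·3 + 0.3714·(-1) = -0.3714.
u_2 = v_2 + 0.3714·q_1 = (4.2069, 2.7241, -0.8621).
‖u_2‖ = 5.0855, so q_2 = (0.8272, 0.5357, -0.1695).
q_1·v_3 = 0.5571·0 + (-0.7428)·(-4) + 0.3714·4 = 4.4567; q_2·v_3 = 0.8272·0 + 0.5357·(-4) + (-0.1695)·4 = -2.8207.
u_3 = v_3 − 4.4567·q_1 + 2.8207·q_2 = (-0.1493, 0.8213, 1.8667).
‖u_3‖ = 2.0448, so q_3 = (-0.0730, 0.4017, 0.9129).

Q = [[0.5571, 0.8272, -0.0730], [-0.7428, 0.5357, 0.4017], [0.3714, -0.1695, 0.9129]], R = [[5.3852, -0.3714, 4.4567], [0.0000, 5.0855, -2.8207], [0.0000, 0.0000, 2.0448]]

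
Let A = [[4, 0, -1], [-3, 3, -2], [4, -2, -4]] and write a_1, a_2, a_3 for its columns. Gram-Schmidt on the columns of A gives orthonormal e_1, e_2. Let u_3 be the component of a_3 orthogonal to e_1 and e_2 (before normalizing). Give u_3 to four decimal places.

u_3 = (1.4262, -1.9016, -2.8525)

e_1 = a_1/‖a_1‖ = (4, -3, 4)/6.4031 = (0.6247, -0.4685, 0.6247).
r_{12} = e_1·a_2 = -2.6550.
u_2 = a_2 + 2.6550·e_1 = (1.6585, 1.7561, -0.3415).
‖u_2‖ = 2.4395, so e_2 = (0.6799, 0.7199, -0.1400).
r_{13} = e_1·a_3 = -2.1864; r_{23} = e_2·a_3 = -1.5597.
u_3 = a_3 + 2.1864·e_1 + 1.5597·e_2 = (1.4262, -1.9016, -2.8525).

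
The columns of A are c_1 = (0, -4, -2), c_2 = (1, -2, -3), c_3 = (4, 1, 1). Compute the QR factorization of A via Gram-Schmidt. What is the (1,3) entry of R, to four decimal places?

q_1 = c_1/‖c_1‖ = (0, -4, -2)/4.4721 = (0.0000, -0.8944, -0.4472).
r_{13} = q_1·c_3 = -1.3416.

r_{13} = -1.3416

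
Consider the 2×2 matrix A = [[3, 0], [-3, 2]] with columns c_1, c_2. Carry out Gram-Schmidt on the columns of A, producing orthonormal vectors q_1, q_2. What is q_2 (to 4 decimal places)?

c_1 = (3, -3); ‖c_1‖ = 4.2426, so q_1 = (0.7071, -0.7071).
q_1·c_2 = 0.7071·0 + (-0.7071)·2 = -1.4142.
u_2 = c_2 + 1.4142·q_1 = (1.0000, 1.0000).
‖u_2‖ = 1.4142, so q_2 = (0.7071, 0.7071).

q_2 = (0.7071, 0.7071)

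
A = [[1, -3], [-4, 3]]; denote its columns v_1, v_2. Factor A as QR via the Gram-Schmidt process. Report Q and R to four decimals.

Q = [[0.2425, -0.9701], [-0.9701, -0.2425]], R = [[4.1231, -3.6380], [0.0000, 2.1828]]

v_1 = (1, -4); ‖v_1‖ = 4.1231, so q_1 = (0.2425, -0.9701).
q_1·v_2 = 0.2425·(-3) + (-0.9701)·3 = -3.6380.
u_2 = v_2 + 3.6380·q_1 = (-2.1176, -0.5294).
‖u_2‖ = 2.1828, so q_2 = (-0.9701, -0.2425).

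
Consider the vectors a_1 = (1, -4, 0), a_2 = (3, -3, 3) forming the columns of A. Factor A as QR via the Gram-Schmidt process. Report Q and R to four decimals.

a_1 = (1, -4, 0); ‖a_1‖ = 4.1231, so e_1 = (0.2425, -0.9701, 0.0000).
e_1·a_2 = 0.2425·3 + (-0.9701)·(-3) + 0.0000·3 = 3.6380.
u_2 = a_2 − 3.6380·e_1 = (2.1176, 0.5294, 3.0000).
‖u_2‖ = 3.7101, so e_2 = (0.5708, 0.1427, 0.8086).

Q = [[0.2425, 0.5708], [-0.9701, 0.1427], [0.0000, 0.8086]], R = [[4.1231, 3.6380], [0.0000, 3.7101]]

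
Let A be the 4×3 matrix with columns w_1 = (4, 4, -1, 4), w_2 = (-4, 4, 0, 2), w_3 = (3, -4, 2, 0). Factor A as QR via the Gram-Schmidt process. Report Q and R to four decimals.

w_1 = (4, 4, -1, 4); ‖w_1‖ = 7.0000, so q_1 = (0.5714, 0.5714, -0.1429, 0.5714).
q_1·w_2 = 0.5714·(-4) + 0.5714·4 + (-0.1429)·0 + 0.5714·2 = 1.1429.
u_2 = w_2 − 1.1429·q_1 = (-4.6531, 3.3469, 0.1633, 1.3469).
‖u_2‖ = 5.8902, so q_2 = (-0.7900, 0.5682, 0.0277, 0.2287).
q_1·w_3 = 0.5714·3 + 0.5714·(-4) + (-0.1429)·2 + 0.5714·0 = -0.8571; q_2·w_3 = (-0.7900)·3 + 0.5682·(-4) + 0.0277·2 + 0.2287·0 = -4.5874.
u_3 = w_3 + 0.8571·q_1 + 4.5874·q_2 = (-0.1341, -0.9035, 2.0047, 1.5388).
‖u_3‖ = 2.6872, so q_3 = (-0.0499, -0.3362, 0.7460, 0.5726).

Q = [[0.5714, -0.7900, -0.0499], [0.5714, 0.5682, -0.3362], [-0.1429, 0.0277, 0.7460], [0.5714, 0.2287, 0.5726]], R = [[7.0000, 1.1429, -0.8571], [0.0000, 5.8902, -4.5874], [0.0000, 0.0000, 2.6872]]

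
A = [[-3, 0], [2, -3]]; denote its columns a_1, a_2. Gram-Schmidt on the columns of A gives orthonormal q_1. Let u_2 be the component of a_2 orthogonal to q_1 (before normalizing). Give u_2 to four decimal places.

u_2 = (-1.3846, -2.0769)

q_1 = a_1/‖a_1‖ = (-3, 2)/3.6056 = (-0.8321, 0.5547).
r_{12} = q_1·a_2 = -1.6641.
u_2 = a_2 + 1.6641·q_1 = (-1.3846, -2.0769).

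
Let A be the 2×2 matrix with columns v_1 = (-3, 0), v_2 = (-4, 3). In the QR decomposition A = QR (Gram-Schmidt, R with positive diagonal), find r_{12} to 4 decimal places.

r_{12} = 4.0000

e_1 = v_1/‖v_1‖ = (-3, 0)/3.0000 = (-1.0000, 0.0000).
r_{12} = e_1·v_2 = 4.0000.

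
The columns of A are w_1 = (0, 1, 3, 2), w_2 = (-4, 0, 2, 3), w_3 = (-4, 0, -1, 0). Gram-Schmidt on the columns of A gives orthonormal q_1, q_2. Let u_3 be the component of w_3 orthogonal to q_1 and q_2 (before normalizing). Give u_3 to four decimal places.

u_3 = (-0.4580, 0.9733, 0.1489, -0.7099)

w_1 = (0, 1, 3, 2); ‖w_1‖ = 3.7417, so q_1 = (0.0000, 0.2673, 0.8018, 0.5345).
q_1·w_2 = 0.0000·(-4) + 0.2673·0 + 0.8018·2 + 0.5345·3 = 3.2071.
u_2 = w_2 − 3.2071·q_1 = (-4.0000, -0.8571, -0.5714, 1.2857).
‖u_2‖ = 4.3260, so q_2 = (-0.9246, -0.1981, -0.1321, 0.2972).
q_1·w_3 = 0.0000·(-4) + 0.2673·0 + 0.8018·(-1) + 0.5345·0 = -0.8018; q_2·w_3 = (-0.9246)·(-4) + (-0.1981)·0 + (-0.1321)·(-1) + 0.2972·0 = 3.8307.
u_3 = w_3 + 0.8018·q_1 − 3.8307·q_2 = (-0.4580, 0.9733, 0.1489, -0.7099).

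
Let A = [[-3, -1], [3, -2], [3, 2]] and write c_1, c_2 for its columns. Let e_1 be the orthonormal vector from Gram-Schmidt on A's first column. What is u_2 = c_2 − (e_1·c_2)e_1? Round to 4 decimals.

e_1 = c_1/‖c_1‖ = (-3, 3, 3)/5.1962 = (-0.5774, 0.5774, 0.5774).
r_{12} = e_1·c_2 = 0.5774.
u_2 = c_2 − 0.5774·e_1 = (-0.6667, -2.3333, 1.6667).

u_2 = (-0.6667, -2.3333, 1.6667)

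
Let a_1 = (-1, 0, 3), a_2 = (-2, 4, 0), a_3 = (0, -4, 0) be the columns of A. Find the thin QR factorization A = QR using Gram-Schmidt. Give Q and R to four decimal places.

Q = [[-0.3162, -0.4066, -0.8571], [0.0000, 0.9035, -0.4286], [0.9487, -0.1355, -0.2857]], R = [[3.1623, 0.6325, 0.0000], [0.0000, 4.4272, -3.6140], [0.0000, 0.0000, 1.7143]]

a_1 = (-1, 0, 3); ‖a_1‖ = 3.1623, so q_1 = (-0.3162, 0.0000, 0.9487).
q_1·a_2 = (-0.3162)·(-2) + 0.0000·4 + 0.9487·0 = 0.6325.
u_2 = a_2 − 0.6325·q_1 = (-1.8000, 4.0000, -0.6000).
‖u_2‖ = 4.4272, so q_2 = (-0.4066, 0.9035, -0.1355).
q_1·a_3 = (-0.3162)·0 + 0.0000·(-4) + 0.9487·0 = 0.0000; q_2·a_3 = (-0.4066)·0 + 0.9035·(-4) + (-0.1355)·0 = -3.6140.
u_3 = a_3 + 0.0000·q_1 + 3.6140·q_2 = (-1.4694, -0.7347, -0.4898).
‖u_3‖ = 1.7143, so q_3 = (-0.8571, -0.4286, -0.2857).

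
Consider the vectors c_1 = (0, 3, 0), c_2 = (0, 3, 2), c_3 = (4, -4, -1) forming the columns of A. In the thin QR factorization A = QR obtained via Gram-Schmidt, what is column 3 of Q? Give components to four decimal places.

e_3 = (1.0000, 0.0000, 0.0000)

e_1 = c_1/‖c_1‖ = (0, 3, 0)/3.0000 = (0.0000, 1.0000, 0.0000).
r_{12} = e_1·c_2 = 3.0000.
u_2 = c_2 − 3.0000·e_1 = (0.0000, 0.0000, 2.0000).
‖u_2‖ = 2.0000, so e_2 = (0.0000, 0.0000, 1.0000).
r_{13} = e_1·c_3 = -4.0000; r_{23} = e_2·c_3 = -1.0000.
u_3 = c_3 + 4.0000·e_1 + 1.0000·e_2 = (4.0000, 0.0000, 0.0000).
‖u_3‖ = 4.0000, so e_3 = (1.0000, 0.0000, 0.0000).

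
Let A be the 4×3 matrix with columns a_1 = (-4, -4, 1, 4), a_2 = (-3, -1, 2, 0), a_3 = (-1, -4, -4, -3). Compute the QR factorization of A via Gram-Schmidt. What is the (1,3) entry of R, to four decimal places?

r_{13} = 0.5714

a_1 = (-4, -4, 1, 4); ‖a_1‖ = 7.0000, so e_1 = (-0.5714, -0.5714, 0.1429, 0.5714).
r_{13} = e_1·a_3 = 0.5714.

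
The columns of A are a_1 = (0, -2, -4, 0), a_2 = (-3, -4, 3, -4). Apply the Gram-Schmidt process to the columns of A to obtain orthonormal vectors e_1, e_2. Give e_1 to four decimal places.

e_1 = (0.0000, -0.4472, -0.8944, 0.0000)

a_1 = (0, -2, -4, 0); ‖a_1‖ = 4.4721, so e_1 = (0.0000, -0.4472, -0.8944, 0.0000).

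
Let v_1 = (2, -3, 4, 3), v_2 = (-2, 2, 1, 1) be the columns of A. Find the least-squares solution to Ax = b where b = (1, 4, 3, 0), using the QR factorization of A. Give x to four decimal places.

v_1 = (2, -3, 4, 3); ‖v_1‖ = 6.1644, so e_1 = (0.3244, -0.4867, 0.6489, 0.4867).
e_1·v_2 = 0.3244·(-2) + (-0.4867)·2 + 0.6489·1 + 0.4867·1 = -0.4867.
u_2 = v_2 + 0.4867·e_1 = (-1.8421, 1.7632, 1.3158, 1.2368).
‖u_2‖ = 3.1246, so e_2 = (-0.5895, 0.5643, 0.4211, 0.3958).
Qᵀb = (0.3244, 2.9309).
Back-substitute: x_2 = 2.9309/3.1246 = 0.9380.
x_1 = (0.3244 + 0.4867·0.9380)/6.1644 = 0.1267.

x = (0.1267, 0.9380)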